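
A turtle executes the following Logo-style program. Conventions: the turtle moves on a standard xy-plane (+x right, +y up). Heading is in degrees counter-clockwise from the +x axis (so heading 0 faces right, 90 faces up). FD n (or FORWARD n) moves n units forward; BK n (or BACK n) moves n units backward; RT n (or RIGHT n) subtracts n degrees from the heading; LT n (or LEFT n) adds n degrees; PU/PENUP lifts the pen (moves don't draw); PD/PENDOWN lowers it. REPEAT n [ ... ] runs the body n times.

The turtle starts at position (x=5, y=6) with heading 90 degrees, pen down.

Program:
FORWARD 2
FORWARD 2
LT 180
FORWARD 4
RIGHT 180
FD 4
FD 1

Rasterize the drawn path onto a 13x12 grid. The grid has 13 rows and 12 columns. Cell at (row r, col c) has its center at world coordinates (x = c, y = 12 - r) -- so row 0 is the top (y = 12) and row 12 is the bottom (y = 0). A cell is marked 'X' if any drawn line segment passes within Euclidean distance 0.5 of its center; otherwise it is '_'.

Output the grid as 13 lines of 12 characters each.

Segment 0: (5,6) -> (5,8)
Segment 1: (5,8) -> (5,10)
Segment 2: (5,10) -> (5,6)
Segment 3: (5,6) -> (5,10)
Segment 4: (5,10) -> (5,11)

Answer: ____________
_____X______
_____X______
_____X______
_____X______
_____X______
_____X______
____________
____________
____________
____________
____________
____________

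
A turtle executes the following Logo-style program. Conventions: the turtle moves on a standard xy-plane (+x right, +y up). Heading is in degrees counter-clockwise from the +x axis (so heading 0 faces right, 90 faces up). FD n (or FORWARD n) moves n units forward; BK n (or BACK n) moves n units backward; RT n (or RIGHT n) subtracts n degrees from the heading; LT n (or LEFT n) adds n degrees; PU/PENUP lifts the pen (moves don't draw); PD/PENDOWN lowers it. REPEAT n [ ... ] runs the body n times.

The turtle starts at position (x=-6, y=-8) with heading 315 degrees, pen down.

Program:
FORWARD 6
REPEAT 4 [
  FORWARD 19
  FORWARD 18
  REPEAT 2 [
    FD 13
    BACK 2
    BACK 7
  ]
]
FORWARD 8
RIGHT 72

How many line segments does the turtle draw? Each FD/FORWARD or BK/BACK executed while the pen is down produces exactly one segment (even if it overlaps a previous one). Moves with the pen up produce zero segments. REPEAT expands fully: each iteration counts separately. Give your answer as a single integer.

Executing turtle program step by step:
Start: pos=(-6,-8), heading=315, pen down
FD 6: (-6,-8) -> (-1.757,-12.243) [heading=315, draw]
REPEAT 4 [
  -- iteration 1/4 --
  FD 19: (-1.757,-12.243) -> (11.678,-25.678) [heading=315, draw]
  FD 18: (11.678,-25.678) -> (24.406,-38.406) [heading=315, draw]
  REPEAT 2 [
    -- iteration 1/2 --
    FD 13: (24.406,-38.406) -> (33.598,-47.598) [heading=315, draw]
    BK 2: (33.598,-47.598) -> (32.184,-46.184) [heading=315, draw]
    BK 7: (32.184,-46.184) -> (27.234,-41.234) [heading=315, draw]
    -- iteration 2/2 --
    FD 13: (27.234,-41.234) -> (36.426,-50.426) [heading=315, draw]
    BK 2: (36.426,-50.426) -> (35.012,-49.012) [heading=315, draw]
    BK 7: (35.012,-49.012) -> (30.062,-44.062) [heading=315, draw]
  ]
  -- iteration 2/4 --
  FD 19: (30.062,-44.062) -> (43.497,-57.497) [heading=315, draw]
  FD 18: (43.497,-57.497) -> (56.225,-70.225) [heading=315, draw]
  REPEAT 2 [
    -- iteration 1/2 --
    FD 13: (56.225,-70.225) -> (65.418,-79.418) [heading=315, draw]
    BK 2: (65.418,-79.418) -> (64.004,-78.004) [heading=315, draw]
    BK 7: (64.004,-78.004) -> (59.054,-73.054) [heading=315, draw]
    -- iteration 2/2 --
    FD 13: (59.054,-73.054) -> (68.246,-82.246) [heading=315, draw]
    BK 2: (68.246,-82.246) -> (66.832,-80.832) [heading=315, draw]
    BK 7: (66.832,-80.832) -> (61.882,-75.882) [heading=315, draw]
  ]
  -- iteration 3/4 --
  FD 19: (61.882,-75.882) -> (75.317,-89.317) [heading=315, draw]
  FD 18: (75.317,-89.317) -> (88.045,-102.045) [heading=315, draw]
  REPEAT 2 [
    -- iteration 1/2 --
    FD 13: (88.045,-102.045) -> (97.238,-111.238) [heading=315, draw]
    BK 2: (97.238,-111.238) -> (95.823,-109.823) [heading=315, draw]
    BK 7: (95.823,-109.823) -> (90.874,-104.874) [heading=315, draw]
    -- iteration 2/2 --
    FD 13: (90.874,-104.874) -> (100.066,-114.066) [heading=315, draw]
    BK 2: (100.066,-114.066) -> (98.652,-112.652) [heading=315, draw]
    BK 7: (98.652,-112.652) -> (93.702,-107.702) [heading=315, draw]
  ]
  -- iteration 4/4 --
  FD 19: (93.702,-107.702) -> (107.137,-121.137) [heading=315, draw]
  FD 18: (107.137,-121.137) -> (119.865,-133.865) [heading=315, draw]
  REPEAT 2 [
    -- iteration 1/2 --
    FD 13: (119.865,-133.865) -> (129.057,-143.057) [heading=315, draw]
    BK 2: (129.057,-143.057) -> (127.643,-141.643) [heading=315, draw]
    BK 7: (127.643,-141.643) -> (122.693,-136.693) [heading=315, draw]
    -- iteration 2/2 --
    FD 13: (122.693,-136.693) -> (131.886,-145.886) [heading=315, draw]
    BK 2: (131.886,-145.886) -> (130.472,-144.472) [heading=315, draw]
    BK 7: (130.472,-144.472) -> (125.522,-139.522) [heading=315, draw]
  ]
]
FD 8: (125.522,-139.522) -> (131.179,-145.179) [heading=315, draw]
RT 72: heading 315 -> 243
Final: pos=(131.179,-145.179), heading=243, 34 segment(s) drawn
Segments drawn: 34

Answer: 34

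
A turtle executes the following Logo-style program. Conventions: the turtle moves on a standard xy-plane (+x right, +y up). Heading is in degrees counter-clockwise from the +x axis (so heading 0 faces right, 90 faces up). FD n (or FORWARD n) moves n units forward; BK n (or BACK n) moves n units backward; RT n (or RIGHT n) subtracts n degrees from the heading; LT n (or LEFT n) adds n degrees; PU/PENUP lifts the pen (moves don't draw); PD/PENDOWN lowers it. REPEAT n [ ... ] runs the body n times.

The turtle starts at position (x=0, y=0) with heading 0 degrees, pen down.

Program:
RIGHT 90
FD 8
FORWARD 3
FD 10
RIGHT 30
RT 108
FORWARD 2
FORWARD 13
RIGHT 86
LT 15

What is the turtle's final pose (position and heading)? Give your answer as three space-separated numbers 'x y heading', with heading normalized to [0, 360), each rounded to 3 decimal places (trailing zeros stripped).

Answer: -10.037 -9.853 61

Derivation:
Executing turtle program step by step:
Start: pos=(0,0), heading=0, pen down
RT 90: heading 0 -> 270
FD 8: (0,0) -> (0,-8) [heading=270, draw]
FD 3: (0,-8) -> (0,-11) [heading=270, draw]
FD 10: (0,-11) -> (0,-21) [heading=270, draw]
RT 30: heading 270 -> 240
RT 108: heading 240 -> 132
FD 2: (0,-21) -> (-1.338,-19.514) [heading=132, draw]
FD 13: (-1.338,-19.514) -> (-10.037,-9.853) [heading=132, draw]
RT 86: heading 132 -> 46
LT 15: heading 46 -> 61
Final: pos=(-10.037,-9.853), heading=61, 5 segment(s) drawn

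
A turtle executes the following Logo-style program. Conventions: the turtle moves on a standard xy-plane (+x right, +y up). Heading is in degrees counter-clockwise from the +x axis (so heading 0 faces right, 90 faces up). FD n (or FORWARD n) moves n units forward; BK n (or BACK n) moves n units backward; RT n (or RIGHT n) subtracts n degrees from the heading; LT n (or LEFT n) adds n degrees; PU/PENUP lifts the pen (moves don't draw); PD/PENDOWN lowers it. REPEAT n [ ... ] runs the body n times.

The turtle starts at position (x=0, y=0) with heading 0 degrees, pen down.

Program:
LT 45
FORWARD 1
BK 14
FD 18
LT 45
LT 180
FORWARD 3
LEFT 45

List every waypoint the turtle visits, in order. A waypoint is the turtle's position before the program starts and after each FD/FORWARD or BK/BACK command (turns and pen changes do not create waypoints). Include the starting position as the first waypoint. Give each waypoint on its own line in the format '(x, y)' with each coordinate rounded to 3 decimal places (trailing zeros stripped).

Answer: (0, 0)
(0.707, 0.707)
(-9.192, -9.192)
(3.536, 3.536)
(3.536, 0.536)

Derivation:
Executing turtle program step by step:
Start: pos=(0,0), heading=0, pen down
LT 45: heading 0 -> 45
FD 1: (0,0) -> (0.707,0.707) [heading=45, draw]
BK 14: (0.707,0.707) -> (-9.192,-9.192) [heading=45, draw]
FD 18: (-9.192,-9.192) -> (3.536,3.536) [heading=45, draw]
LT 45: heading 45 -> 90
LT 180: heading 90 -> 270
FD 3: (3.536,3.536) -> (3.536,0.536) [heading=270, draw]
LT 45: heading 270 -> 315
Final: pos=(3.536,0.536), heading=315, 4 segment(s) drawn
Waypoints (5 total):
(0, 0)
(0.707, 0.707)
(-9.192, -9.192)
(3.536, 3.536)
(3.536, 0.536)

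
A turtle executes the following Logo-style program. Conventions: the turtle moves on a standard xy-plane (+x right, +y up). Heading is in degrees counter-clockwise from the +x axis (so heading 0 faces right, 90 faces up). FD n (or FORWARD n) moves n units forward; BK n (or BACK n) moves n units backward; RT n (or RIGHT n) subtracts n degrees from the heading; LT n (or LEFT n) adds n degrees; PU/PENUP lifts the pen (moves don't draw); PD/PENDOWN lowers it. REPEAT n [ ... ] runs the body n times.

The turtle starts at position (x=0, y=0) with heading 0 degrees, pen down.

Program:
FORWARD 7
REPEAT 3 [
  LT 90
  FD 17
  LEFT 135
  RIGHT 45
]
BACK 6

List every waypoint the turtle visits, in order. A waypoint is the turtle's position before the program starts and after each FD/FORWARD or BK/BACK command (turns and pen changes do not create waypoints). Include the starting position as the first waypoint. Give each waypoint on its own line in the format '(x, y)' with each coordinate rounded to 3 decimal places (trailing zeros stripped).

Executing turtle program step by step:
Start: pos=(0,0), heading=0, pen down
FD 7: (0,0) -> (7,0) [heading=0, draw]
REPEAT 3 [
  -- iteration 1/3 --
  LT 90: heading 0 -> 90
  FD 17: (7,0) -> (7,17) [heading=90, draw]
  LT 135: heading 90 -> 225
  RT 45: heading 225 -> 180
  -- iteration 2/3 --
  LT 90: heading 180 -> 270
  FD 17: (7,17) -> (7,0) [heading=270, draw]
  LT 135: heading 270 -> 45
  RT 45: heading 45 -> 0
  -- iteration 3/3 --
  LT 90: heading 0 -> 90
  FD 17: (7,0) -> (7,17) [heading=90, draw]
  LT 135: heading 90 -> 225
  RT 45: heading 225 -> 180
]
BK 6: (7,17) -> (13,17) [heading=180, draw]
Final: pos=(13,17), heading=180, 5 segment(s) drawn
Waypoints (6 total):
(0, 0)
(7, 0)
(7, 17)
(7, 0)
(7, 17)
(13, 17)

Answer: (0, 0)
(7, 0)
(7, 17)
(7, 0)
(7, 17)
(13, 17)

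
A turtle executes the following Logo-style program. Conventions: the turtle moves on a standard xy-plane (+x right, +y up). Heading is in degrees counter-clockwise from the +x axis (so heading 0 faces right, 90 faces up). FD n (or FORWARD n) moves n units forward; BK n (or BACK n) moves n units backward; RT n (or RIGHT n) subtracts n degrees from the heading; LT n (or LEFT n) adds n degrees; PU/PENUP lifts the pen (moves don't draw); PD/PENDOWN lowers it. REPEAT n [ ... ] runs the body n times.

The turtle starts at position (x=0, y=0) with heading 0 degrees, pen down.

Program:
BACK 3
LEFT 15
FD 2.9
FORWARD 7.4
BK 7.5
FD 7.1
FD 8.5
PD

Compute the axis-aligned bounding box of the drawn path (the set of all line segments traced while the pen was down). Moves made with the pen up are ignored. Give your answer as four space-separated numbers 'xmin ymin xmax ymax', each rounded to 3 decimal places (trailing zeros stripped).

Answer: -3 0 14.773 4.762

Derivation:
Executing turtle program step by step:
Start: pos=(0,0), heading=0, pen down
BK 3: (0,0) -> (-3,0) [heading=0, draw]
LT 15: heading 0 -> 15
FD 2.9: (-3,0) -> (-0.199,0.751) [heading=15, draw]
FD 7.4: (-0.199,0.751) -> (6.949,2.666) [heading=15, draw]
BK 7.5: (6.949,2.666) -> (-0.295,0.725) [heading=15, draw]
FD 7.1: (-0.295,0.725) -> (6.563,2.562) [heading=15, draw]
FD 8.5: (6.563,2.562) -> (14.773,4.762) [heading=15, draw]
PD: pen down
Final: pos=(14.773,4.762), heading=15, 6 segment(s) drawn

Segment endpoints: x in {-3, -0.295, -0.199, 0, 6.563, 6.949, 14.773}, y in {0, 0.725, 0.751, 2.562, 2.666, 4.762}
xmin=-3, ymin=0, xmax=14.773, ymax=4.762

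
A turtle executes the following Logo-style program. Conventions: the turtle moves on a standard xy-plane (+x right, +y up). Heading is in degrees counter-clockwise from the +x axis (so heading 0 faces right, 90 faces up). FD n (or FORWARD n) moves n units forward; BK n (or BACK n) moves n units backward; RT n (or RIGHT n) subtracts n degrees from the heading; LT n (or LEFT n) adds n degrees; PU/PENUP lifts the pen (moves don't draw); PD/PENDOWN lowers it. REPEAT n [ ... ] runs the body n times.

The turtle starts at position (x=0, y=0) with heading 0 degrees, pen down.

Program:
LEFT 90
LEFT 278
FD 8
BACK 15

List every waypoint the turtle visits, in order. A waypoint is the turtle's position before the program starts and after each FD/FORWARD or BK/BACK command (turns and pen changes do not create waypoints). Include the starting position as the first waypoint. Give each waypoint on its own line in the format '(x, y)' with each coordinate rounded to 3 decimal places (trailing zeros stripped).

Answer: (0, 0)
(7.922, 1.113)
(-6.932, -0.974)

Derivation:
Executing turtle program step by step:
Start: pos=(0,0), heading=0, pen down
LT 90: heading 0 -> 90
LT 278: heading 90 -> 8
FD 8: (0,0) -> (7.922,1.113) [heading=8, draw]
BK 15: (7.922,1.113) -> (-6.932,-0.974) [heading=8, draw]
Final: pos=(-6.932,-0.974), heading=8, 2 segment(s) drawn
Waypoints (3 total):
(0, 0)
(7.922, 1.113)
(-6.932, -0.974)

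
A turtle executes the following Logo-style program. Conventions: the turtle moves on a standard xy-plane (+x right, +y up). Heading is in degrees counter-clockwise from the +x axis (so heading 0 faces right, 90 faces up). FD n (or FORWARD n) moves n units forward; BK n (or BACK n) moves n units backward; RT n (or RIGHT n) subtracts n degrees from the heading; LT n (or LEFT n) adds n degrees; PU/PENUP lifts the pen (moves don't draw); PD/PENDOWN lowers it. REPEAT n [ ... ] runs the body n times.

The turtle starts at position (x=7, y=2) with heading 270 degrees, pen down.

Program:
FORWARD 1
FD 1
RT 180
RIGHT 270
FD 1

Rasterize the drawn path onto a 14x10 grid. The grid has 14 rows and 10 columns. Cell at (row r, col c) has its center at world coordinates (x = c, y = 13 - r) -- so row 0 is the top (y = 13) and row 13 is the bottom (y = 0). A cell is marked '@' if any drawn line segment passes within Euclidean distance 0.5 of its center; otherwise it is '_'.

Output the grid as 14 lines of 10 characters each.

Answer: __________
__________
__________
__________
__________
__________
__________
__________
__________
__________
__________
_______@__
_______@__
______@@__

Derivation:
Segment 0: (7,2) -> (7,1)
Segment 1: (7,1) -> (7,0)
Segment 2: (7,0) -> (6,-0)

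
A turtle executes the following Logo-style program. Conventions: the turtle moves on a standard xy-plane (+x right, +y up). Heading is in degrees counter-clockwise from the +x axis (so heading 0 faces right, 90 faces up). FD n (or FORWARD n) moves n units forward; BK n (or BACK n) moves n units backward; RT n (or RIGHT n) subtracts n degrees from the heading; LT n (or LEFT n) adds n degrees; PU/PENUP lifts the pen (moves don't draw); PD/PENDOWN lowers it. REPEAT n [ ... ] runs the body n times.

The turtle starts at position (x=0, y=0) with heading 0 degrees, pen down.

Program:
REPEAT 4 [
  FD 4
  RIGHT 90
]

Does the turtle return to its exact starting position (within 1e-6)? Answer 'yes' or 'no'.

Executing turtle program step by step:
Start: pos=(0,0), heading=0, pen down
REPEAT 4 [
  -- iteration 1/4 --
  FD 4: (0,0) -> (4,0) [heading=0, draw]
  RT 90: heading 0 -> 270
  -- iteration 2/4 --
  FD 4: (4,0) -> (4,-4) [heading=270, draw]
  RT 90: heading 270 -> 180
  -- iteration 3/4 --
  FD 4: (4,-4) -> (0,-4) [heading=180, draw]
  RT 90: heading 180 -> 90
  -- iteration 4/4 --
  FD 4: (0,-4) -> (0,0) [heading=90, draw]
  RT 90: heading 90 -> 0
]
Final: pos=(0,0), heading=0, 4 segment(s) drawn

Start position: (0, 0)
Final position: (0, 0)
Distance = 0; < 1e-6 -> CLOSED

Answer: yes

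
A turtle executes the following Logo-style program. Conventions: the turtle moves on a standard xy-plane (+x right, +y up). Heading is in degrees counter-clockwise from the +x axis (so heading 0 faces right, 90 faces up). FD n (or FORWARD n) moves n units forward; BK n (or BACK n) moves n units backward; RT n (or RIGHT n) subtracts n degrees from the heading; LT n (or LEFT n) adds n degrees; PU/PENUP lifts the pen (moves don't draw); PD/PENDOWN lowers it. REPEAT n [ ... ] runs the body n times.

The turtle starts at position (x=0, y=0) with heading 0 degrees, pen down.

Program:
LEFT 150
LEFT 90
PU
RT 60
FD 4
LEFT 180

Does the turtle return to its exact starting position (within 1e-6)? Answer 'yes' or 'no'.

Executing turtle program step by step:
Start: pos=(0,0), heading=0, pen down
LT 150: heading 0 -> 150
LT 90: heading 150 -> 240
PU: pen up
RT 60: heading 240 -> 180
FD 4: (0,0) -> (-4,0) [heading=180, move]
LT 180: heading 180 -> 0
Final: pos=(-4,0), heading=0, 0 segment(s) drawn

Start position: (0, 0)
Final position: (-4, 0)
Distance = 4; >= 1e-6 -> NOT closed

Answer: no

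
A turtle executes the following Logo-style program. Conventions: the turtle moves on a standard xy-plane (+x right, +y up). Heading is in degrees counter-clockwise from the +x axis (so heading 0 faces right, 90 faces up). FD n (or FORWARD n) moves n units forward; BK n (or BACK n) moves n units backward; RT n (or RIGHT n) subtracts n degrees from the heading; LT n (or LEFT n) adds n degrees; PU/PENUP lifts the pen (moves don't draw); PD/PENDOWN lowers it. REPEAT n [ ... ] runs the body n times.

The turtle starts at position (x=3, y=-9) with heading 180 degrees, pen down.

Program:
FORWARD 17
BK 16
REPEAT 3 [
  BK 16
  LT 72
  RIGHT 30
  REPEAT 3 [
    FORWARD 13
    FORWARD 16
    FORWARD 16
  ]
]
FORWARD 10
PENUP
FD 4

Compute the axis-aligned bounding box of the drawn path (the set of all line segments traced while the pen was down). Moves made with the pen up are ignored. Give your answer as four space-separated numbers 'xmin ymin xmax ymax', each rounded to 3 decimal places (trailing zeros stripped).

Answer: -84.546 -324.282 18 -9

Derivation:
Executing turtle program step by step:
Start: pos=(3,-9), heading=180, pen down
FD 17: (3,-9) -> (-14,-9) [heading=180, draw]
BK 16: (-14,-9) -> (2,-9) [heading=180, draw]
REPEAT 3 [
  -- iteration 1/3 --
  BK 16: (2,-9) -> (18,-9) [heading=180, draw]
  LT 72: heading 180 -> 252
  RT 30: heading 252 -> 222
  REPEAT 3 [
    -- iteration 1/3 --
    FD 13: (18,-9) -> (8.339,-17.699) [heading=222, draw]
    FD 16: (8.339,-17.699) -> (-3.551,-28.405) [heading=222, draw]
    FD 16: (-3.551,-28.405) -> (-15.442,-39.111) [heading=222, draw]
    -- iteration 2/3 --
    FD 13: (-15.442,-39.111) -> (-25.102,-47.81) [heading=222, draw]
    FD 16: (-25.102,-47.81) -> (-36.993,-58.516) [heading=222, draw]
    FD 16: (-36.993,-58.516) -> (-48.883,-69.222) [heading=222, draw]
    -- iteration 3/3 --
    FD 13: (-48.883,-69.222) -> (-58.544,-77.92) [heading=222, draw]
    FD 16: (-58.544,-77.92) -> (-70.434,-88.627) [heading=222, draw]
    FD 16: (-70.434,-88.627) -> (-82.325,-99.333) [heading=222, draw]
  ]
  -- iteration 2/3 --
  BK 16: (-82.325,-99.333) -> (-70.434,-88.627) [heading=222, draw]
  LT 72: heading 222 -> 294
  RT 30: heading 294 -> 264
  REPEAT 3 [
    -- iteration 1/3 --
    FD 13: (-70.434,-88.627) -> (-71.793,-101.555) [heading=264, draw]
    FD 16: (-71.793,-101.555) -> (-73.466,-117.468) [heading=264, draw]
    FD 16: (-73.466,-117.468) -> (-75.138,-133.38) [heading=264, draw]
    -- iteration 2/3 --
    FD 13: (-75.138,-133.38) -> (-76.497,-146.309) [heading=264, draw]
    FD 16: (-76.497,-146.309) -> (-78.169,-162.221) [heading=264, draw]
    FD 16: (-78.169,-162.221) -> (-79.842,-178.134) [heading=264, draw]
    -- iteration 3/3 --
    FD 13: (-79.842,-178.134) -> (-81.201,-191.062) [heading=264, draw]
    FD 16: (-81.201,-191.062) -> (-82.873,-206.975) [heading=264, draw]
    FD 16: (-82.873,-206.975) -> (-84.546,-222.887) [heading=264, draw]
  ]
  -- iteration 3/3 --
  BK 16: (-84.546,-222.887) -> (-82.873,-206.975) [heading=264, draw]
  LT 72: heading 264 -> 336
  RT 30: heading 336 -> 306
  REPEAT 3 [
    -- iteration 1/3 --
    FD 13: (-82.873,-206.975) -> (-75.232,-217.492) [heading=306, draw]
    FD 16: (-75.232,-217.492) -> (-65.827,-230.436) [heading=306, draw]
    FD 16: (-65.827,-230.436) -> (-56.423,-243.38) [heading=306, draw]
    -- iteration 2/3 --
    FD 13: (-56.423,-243.38) -> (-48.782,-253.898) [heading=306, draw]
    FD 16: (-48.782,-253.898) -> (-39.377,-266.842) [heading=306, draw]
    FD 16: (-39.377,-266.842) -> (-29.972,-279.786) [heading=306, draw]
    -- iteration 3/3 --
    FD 13: (-29.972,-279.786) -> (-22.331,-290.303) [heading=306, draw]
    FD 16: (-22.331,-290.303) -> (-12.927,-303.248) [heading=306, draw]
    FD 16: (-12.927,-303.248) -> (-3.522,-316.192) [heading=306, draw]
  ]
]
FD 10: (-3.522,-316.192) -> (2.356,-324.282) [heading=306, draw]
PU: pen up
FD 4: (2.356,-324.282) -> (4.707,-327.518) [heading=306, move]
Final: pos=(4.707,-327.518), heading=306, 33 segment(s) drawn

Segment endpoints: x in {-84.546, -82.873, -82.325, -81.201, -79.842, -78.169, -76.497, -75.232, -75.138, -73.466, -71.793, -70.434, -65.827, -58.544, -56.423, -48.883, -48.782, -39.377, -36.993, -29.972, -25.102, -22.331, -15.442, -14, -12.927, -3.551, -3.522, 2, 2.356, 3, 8.339, 18}, y in {-324.282, -316.192, -303.248, -290.303, -279.786, -266.842, -253.898, -243.38, -230.436, -222.887, -217.492, -206.975, -191.062, -178.134, -162.221, -146.309, -133.38, -117.468, -101.555, -99.333, -88.627, -77.92, -69.222, -58.516, -47.81, -39.111, -28.405, -17.699, -9, -9, -9}
xmin=-84.546, ymin=-324.282, xmax=18, ymax=-9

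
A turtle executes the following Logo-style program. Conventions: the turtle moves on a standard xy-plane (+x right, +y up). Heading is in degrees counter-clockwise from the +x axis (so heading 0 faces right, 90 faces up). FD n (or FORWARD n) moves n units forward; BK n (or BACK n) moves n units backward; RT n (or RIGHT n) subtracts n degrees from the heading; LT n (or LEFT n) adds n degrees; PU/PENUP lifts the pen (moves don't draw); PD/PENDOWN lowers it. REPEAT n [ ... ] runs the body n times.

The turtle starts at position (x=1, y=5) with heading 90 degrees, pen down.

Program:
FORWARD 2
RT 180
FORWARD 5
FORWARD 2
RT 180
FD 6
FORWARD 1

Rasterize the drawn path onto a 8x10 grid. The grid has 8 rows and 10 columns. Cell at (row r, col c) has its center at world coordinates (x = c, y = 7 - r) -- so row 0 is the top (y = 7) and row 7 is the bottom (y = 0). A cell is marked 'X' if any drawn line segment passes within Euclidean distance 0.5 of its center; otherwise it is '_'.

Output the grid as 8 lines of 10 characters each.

Segment 0: (1,5) -> (1,7)
Segment 1: (1,7) -> (1,2)
Segment 2: (1,2) -> (1,0)
Segment 3: (1,0) -> (1,6)
Segment 4: (1,6) -> (1,7)

Answer: _X________
_X________
_X________
_X________
_X________
_X________
_X________
_X________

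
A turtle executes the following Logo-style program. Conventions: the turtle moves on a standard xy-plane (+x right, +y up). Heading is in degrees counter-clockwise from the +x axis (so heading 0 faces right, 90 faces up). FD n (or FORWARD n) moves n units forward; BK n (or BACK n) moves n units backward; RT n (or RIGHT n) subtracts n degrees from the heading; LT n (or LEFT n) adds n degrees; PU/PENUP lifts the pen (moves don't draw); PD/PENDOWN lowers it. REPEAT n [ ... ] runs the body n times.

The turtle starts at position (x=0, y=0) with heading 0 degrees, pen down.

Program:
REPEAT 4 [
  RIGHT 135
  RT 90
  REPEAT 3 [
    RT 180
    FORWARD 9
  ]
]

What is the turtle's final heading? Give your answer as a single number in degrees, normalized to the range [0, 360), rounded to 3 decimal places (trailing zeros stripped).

Answer: 180

Derivation:
Executing turtle program step by step:
Start: pos=(0,0), heading=0, pen down
REPEAT 4 [
  -- iteration 1/4 --
  RT 135: heading 0 -> 225
  RT 90: heading 225 -> 135
  REPEAT 3 [
    -- iteration 1/3 --
    RT 180: heading 135 -> 315
    FD 9: (0,0) -> (6.364,-6.364) [heading=315, draw]
    -- iteration 2/3 --
    RT 180: heading 315 -> 135
    FD 9: (6.364,-6.364) -> (0,0) [heading=135, draw]
    -- iteration 3/3 --
    RT 180: heading 135 -> 315
    FD 9: (0,0) -> (6.364,-6.364) [heading=315, draw]
  ]
  -- iteration 2/4 --
  RT 135: heading 315 -> 180
  RT 90: heading 180 -> 90
  REPEAT 3 [
    -- iteration 1/3 --
    RT 180: heading 90 -> 270
    FD 9: (6.364,-6.364) -> (6.364,-15.364) [heading=270, draw]
    -- iteration 2/3 --
    RT 180: heading 270 -> 90
    FD 9: (6.364,-15.364) -> (6.364,-6.364) [heading=90, draw]
    -- iteration 3/3 --
    RT 180: heading 90 -> 270
    FD 9: (6.364,-6.364) -> (6.364,-15.364) [heading=270, draw]
  ]
  -- iteration 3/4 --
  RT 135: heading 270 -> 135
  RT 90: heading 135 -> 45
  REPEAT 3 [
    -- iteration 1/3 --
    RT 180: heading 45 -> 225
    FD 9: (6.364,-15.364) -> (0,-21.728) [heading=225, draw]
    -- iteration 2/3 --
    RT 180: heading 225 -> 45
    FD 9: (0,-21.728) -> (6.364,-15.364) [heading=45, draw]
    -- iteration 3/3 --
    RT 180: heading 45 -> 225
    FD 9: (6.364,-15.364) -> (0,-21.728) [heading=225, draw]
  ]
  -- iteration 4/4 --
  RT 135: heading 225 -> 90
  RT 90: heading 90 -> 0
  REPEAT 3 [
    -- iteration 1/3 --
    RT 180: heading 0 -> 180
    FD 9: (0,-21.728) -> (-9,-21.728) [heading=180, draw]
    -- iteration 2/3 --
    RT 180: heading 180 -> 0
    FD 9: (-9,-21.728) -> (0,-21.728) [heading=0, draw]
    -- iteration 3/3 --
    RT 180: heading 0 -> 180
    FD 9: (0,-21.728) -> (-9,-21.728) [heading=180, draw]
  ]
]
Final: pos=(-9,-21.728), heading=180, 12 segment(s) drawn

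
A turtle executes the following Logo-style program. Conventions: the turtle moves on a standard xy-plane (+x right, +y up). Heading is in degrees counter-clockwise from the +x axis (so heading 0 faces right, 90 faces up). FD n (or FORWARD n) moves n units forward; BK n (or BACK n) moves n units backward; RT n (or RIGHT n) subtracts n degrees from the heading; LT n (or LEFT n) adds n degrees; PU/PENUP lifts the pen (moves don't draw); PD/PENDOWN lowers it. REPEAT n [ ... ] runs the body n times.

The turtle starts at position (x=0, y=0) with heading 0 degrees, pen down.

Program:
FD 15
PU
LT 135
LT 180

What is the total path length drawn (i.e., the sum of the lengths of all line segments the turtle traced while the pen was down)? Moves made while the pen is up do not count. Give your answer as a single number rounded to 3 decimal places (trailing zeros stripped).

Answer: 15

Derivation:
Executing turtle program step by step:
Start: pos=(0,0), heading=0, pen down
FD 15: (0,0) -> (15,0) [heading=0, draw]
PU: pen up
LT 135: heading 0 -> 135
LT 180: heading 135 -> 315
Final: pos=(15,0), heading=315, 1 segment(s) drawn

Segment lengths:
  seg 1: (0,0) -> (15,0), length = 15
Total = 15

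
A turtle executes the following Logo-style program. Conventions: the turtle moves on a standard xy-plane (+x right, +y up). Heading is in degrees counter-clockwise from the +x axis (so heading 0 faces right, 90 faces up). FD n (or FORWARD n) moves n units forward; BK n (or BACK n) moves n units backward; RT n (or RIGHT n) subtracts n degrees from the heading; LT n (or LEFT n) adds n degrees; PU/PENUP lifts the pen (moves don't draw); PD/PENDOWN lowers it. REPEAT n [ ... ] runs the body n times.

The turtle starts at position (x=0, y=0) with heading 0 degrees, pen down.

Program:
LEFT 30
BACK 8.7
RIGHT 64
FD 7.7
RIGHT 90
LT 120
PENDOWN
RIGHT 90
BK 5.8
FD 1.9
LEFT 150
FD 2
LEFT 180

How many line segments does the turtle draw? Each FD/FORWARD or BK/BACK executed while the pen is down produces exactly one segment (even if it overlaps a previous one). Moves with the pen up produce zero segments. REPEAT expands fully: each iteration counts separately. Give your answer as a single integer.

Executing turtle program step by step:
Start: pos=(0,0), heading=0, pen down
LT 30: heading 0 -> 30
BK 8.7: (0,0) -> (-7.534,-4.35) [heading=30, draw]
RT 64: heading 30 -> 326
FD 7.7: (-7.534,-4.35) -> (-1.151,-8.656) [heading=326, draw]
RT 90: heading 326 -> 236
LT 120: heading 236 -> 356
PD: pen down
RT 90: heading 356 -> 266
BK 5.8: (-1.151,-8.656) -> (-0.746,-2.87) [heading=266, draw]
FD 1.9: (-0.746,-2.87) -> (-0.879,-4.765) [heading=266, draw]
LT 150: heading 266 -> 56
FD 2: (-0.879,-4.765) -> (0.24,-3.107) [heading=56, draw]
LT 180: heading 56 -> 236
Final: pos=(0.24,-3.107), heading=236, 5 segment(s) drawn
Segments drawn: 5

Answer: 5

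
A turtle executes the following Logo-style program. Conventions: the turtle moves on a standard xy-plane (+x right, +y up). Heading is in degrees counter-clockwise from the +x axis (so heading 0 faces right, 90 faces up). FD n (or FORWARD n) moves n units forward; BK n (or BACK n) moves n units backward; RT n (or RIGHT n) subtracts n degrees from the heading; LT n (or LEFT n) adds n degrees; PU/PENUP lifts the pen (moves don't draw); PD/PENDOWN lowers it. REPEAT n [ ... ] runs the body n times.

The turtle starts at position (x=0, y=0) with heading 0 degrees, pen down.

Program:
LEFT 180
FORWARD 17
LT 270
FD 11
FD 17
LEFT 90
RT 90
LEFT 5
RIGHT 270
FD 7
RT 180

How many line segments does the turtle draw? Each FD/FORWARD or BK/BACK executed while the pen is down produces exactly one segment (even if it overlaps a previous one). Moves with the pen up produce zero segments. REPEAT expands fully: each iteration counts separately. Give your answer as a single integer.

Answer: 4

Derivation:
Executing turtle program step by step:
Start: pos=(0,0), heading=0, pen down
LT 180: heading 0 -> 180
FD 17: (0,0) -> (-17,0) [heading=180, draw]
LT 270: heading 180 -> 90
FD 11: (-17,0) -> (-17,11) [heading=90, draw]
FD 17: (-17,11) -> (-17,28) [heading=90, draw]
LT 90: heading 90 -> 180
RT 90: heading 180 -> 90
LT 5: heading 90 -> 95
RT 270: heading 95 -> 185
FD 7: (-17,28) -> (-23.973,27.39) [heading=185, draw]
RT 180: heading 185 -> 5
Final: pos=(-23.973,27.39), heading=5, 4 segment(s) drawn
Segments drawn: 4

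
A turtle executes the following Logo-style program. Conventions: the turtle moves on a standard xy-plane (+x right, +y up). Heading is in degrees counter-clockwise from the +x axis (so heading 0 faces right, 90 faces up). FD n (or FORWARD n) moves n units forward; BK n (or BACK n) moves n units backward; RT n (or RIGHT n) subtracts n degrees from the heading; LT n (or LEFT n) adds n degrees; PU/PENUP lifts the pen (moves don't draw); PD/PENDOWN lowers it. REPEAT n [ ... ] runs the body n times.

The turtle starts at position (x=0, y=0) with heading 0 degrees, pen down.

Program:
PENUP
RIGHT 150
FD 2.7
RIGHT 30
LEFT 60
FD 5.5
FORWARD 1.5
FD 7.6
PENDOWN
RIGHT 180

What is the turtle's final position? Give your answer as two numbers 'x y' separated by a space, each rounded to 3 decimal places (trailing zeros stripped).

Answer: -9.638 -13.994

Derivation:
Executing turtle program step by step:
Start: pos=(0,0), heading=0, pen down
PU: pen up
RT 150: heading 0 -> 210
FD 2.7: (0,0) -> (-2.338,-1.35) [heading=210, move]
RT 30: heading 210 -> 180
LT 60: heading 180 -> 240
FD 5.5: (-2.338,-1.35) -> (-5.088,-6.113) [heading=240, move]
FD 1.5: (-5.088,-6.113) -> (-5.838,-7.412) [heading=240, move]
FD 7.6: (-5.838,-7.412) -> (-9.638,-13.994) [heading=240, move]
PD: pen down
RT 180: heading 240 -> 60
Final: pos=(-9.638,-13.994), heading=60, 0 segment(s) drawn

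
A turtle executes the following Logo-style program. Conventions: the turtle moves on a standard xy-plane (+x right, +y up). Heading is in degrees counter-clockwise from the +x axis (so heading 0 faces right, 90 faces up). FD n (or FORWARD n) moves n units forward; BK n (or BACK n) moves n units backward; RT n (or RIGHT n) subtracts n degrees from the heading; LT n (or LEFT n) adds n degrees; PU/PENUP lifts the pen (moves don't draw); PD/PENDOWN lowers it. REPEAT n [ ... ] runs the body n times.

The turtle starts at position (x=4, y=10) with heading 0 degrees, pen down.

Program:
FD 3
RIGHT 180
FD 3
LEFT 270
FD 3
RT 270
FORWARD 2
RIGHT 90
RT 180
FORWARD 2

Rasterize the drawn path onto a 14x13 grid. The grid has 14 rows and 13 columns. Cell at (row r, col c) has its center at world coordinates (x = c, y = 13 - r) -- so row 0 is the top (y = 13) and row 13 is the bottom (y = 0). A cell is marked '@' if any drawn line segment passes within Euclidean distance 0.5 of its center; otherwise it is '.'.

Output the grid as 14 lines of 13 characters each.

Answer: ..@@@........
..@.@........
..@.@........
....@@@@.....
.............
.............
.............
.............
.............
.............
.............
.............
.............
.............

Derivation:
Segment 0: (4,10) -> (7,10)
Segment 1: (7,10) -> (4,10)
Segment 2: (4,10) -> (4,13)
Segment 3: (4,13) -> (2,13)
Segment 4: (2,13) -> (2,11)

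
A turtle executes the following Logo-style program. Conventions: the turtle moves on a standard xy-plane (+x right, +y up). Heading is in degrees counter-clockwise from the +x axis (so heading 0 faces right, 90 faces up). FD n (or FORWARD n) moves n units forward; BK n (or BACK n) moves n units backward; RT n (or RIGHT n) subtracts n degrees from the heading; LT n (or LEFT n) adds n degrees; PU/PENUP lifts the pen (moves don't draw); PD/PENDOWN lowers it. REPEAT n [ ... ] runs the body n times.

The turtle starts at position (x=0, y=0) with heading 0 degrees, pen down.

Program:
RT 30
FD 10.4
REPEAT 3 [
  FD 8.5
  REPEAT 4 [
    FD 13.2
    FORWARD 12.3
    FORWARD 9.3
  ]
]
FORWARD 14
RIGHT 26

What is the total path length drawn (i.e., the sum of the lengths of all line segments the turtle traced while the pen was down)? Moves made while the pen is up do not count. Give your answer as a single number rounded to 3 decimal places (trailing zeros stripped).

Executing turtle program step by step:
Start: pos=(0,0), heading=0, pen down
RT 30: heading 0 -> 330
FD 10.4: (0,0) -> (9.007,-5.2) [heading=330, draw]
REPEAT 3 [
  -- iteration 1/3 --
  FD 8.5: (9.007,-5.2) -> (16.368,-9.45) [heading=330, draw]
  REPEAT 4 [
    -- iteration 1/4 --
    FD 13.2: (16.368,-9.45) -> (27.799,-16.05) [heading=330, draw]
    FD 12.3: (27.799,-16.05) -> (38.452,-22.2) [heading=330, draw]
    FD 9.3: (38.452,-22.2) -> (46.506,-26.85) [heading=330, draw]
    -- iteration 2/4 --
    FD 13.2: (46.506,-26.85) -> (57.937,-33.45) [heading=330, draw]
    FD 12.3: (57.937,-33.45) -> (68.589,-39.6) [heading=330, draw]
    FD 9.3: (68.589,-39.6) -> (76.643,-44.25) [heading=330, draw]
    -- iteration 3/4 --
    FD 13.2: (76.643,-44.25) -> (88.075,-50.85) [heading=330, draw]
    FD 12.3: (88.075,-50.85) -> (98.727,-57) [heading=330, draw]
    FD 9.3: (98.727,-57) -> (106.781,-61.65) [heading=330, draw]
    -- iteration 4/4 --
    FD 13.2: (106.781,-61.65) -> (118.212,-68.25) [heading=330, draw]
    FD 12.3: (118.212,-68.25) -> (128.865,-74.4) [heading=330, draw]
    FD 9.3: (128.865,-74.4) -> (136.919,-79.05) [heading=330, draw]
  ]
  -- iteration 2/3 --
  FD 8.5: (136.919,-79.05) -> (144.28,-83.3) [heading=330, draw]
  REPEAT 4 [
    -- iteration 1/4 --
    FD 13.2: (144.28,-83.3) -> (155.711,-89.9) [heading=330, draw]
    FD 12.3: (155.711,-89.9) -> (166.363,-96.05) [heading=330, draw]
    FD 9.3: (166.363,-96.05) -> (174.418,-100.7) [heading=330, draw]
    -- iteration 2/4 --
    FD 13.2: (174.418,-100.7) -> (185.849,-107.3) [heading=330, draw]
    FD 12.3: (185.849,-107.3) -> (196.501,-113.45) [heading=330, draw]
    FD 9.3: (196.501,-113.45) -> (204.555,-118.1) [heading=330, draw]
    -- iteration 3/4 --
    FD 13.2: (204.555,-118.1) -> (215.987,-124.7) [heading=330, draw]
    FD 12.3: (215.987,-124.7) -> (226.639,-130.85) [heading=330, draw]
    FD 9.3: (226.639,-130.85) -> (234.693,-135.5) [heading=330, draw]
    -- iteration 4/4 --
    FD 13.2: (234.693,-135.5) -> (246.124,-142.1) [heading=330, draw]
    FD 12.3: (246.124,-142.1) -> (256.777,-148.25) [heading=330, draw]
    FD 9.3: (256.777,-148.25) -> (264.831,-152.9) [heading=330, draw]
  ]
  -- iteration 3/3 --
  FD 8.5: (264.831,-152.9) -> (272.192,-157.15) [heading=330, draw]
  REPEAT 4 [
    -- iteration 1/4 --
    FD 13.2: (272.192,-157.15) -> (283.623,-163.75) [heading=330, draw]
    FD 12.3: (283.623,-163.75) -> (294.275,-169.9) [heading=330, draw]
    FD 9.3: (294.275,-169.9) -> (302.329,-174.55) [heading=330, draw]
    -- iteration 2/4 --
    FD 13.2: (302.329,-174.55) -> (313.761,-181.15) [heading=330, draw]
    FD 12.3: (313.761,-181.15) -> (324.413,-187.3) [heading=330, draw]
    FD 9.3: (324.413,-187.3) -> (332.467,-191.95) [heading=330, draw]
    -- iteration 3/4 --
    FD 13.2: (332.467,-191.95) -> (343.899,-198.55) [heading=330, draw]
    FD 12.3: (343.899,-198.55) -> (354.551,-204.7) [heading=330, draw]
    FD 9.3: (354.551,-204.7) -> (362.605,-209.35) [heading=330, draw]
    -- iteration 4/4 --
    FD 13.2: (362.605,-209.35) -> (374.036,-215.95) [heading=330, draw]
    FD 12.3: (374.036,-215.95) -> (384.688,-222.1) [heading=330, draw]
    FD 9.3: (384.688,-222.1) -> (392.743,-226.75) [heading=330, draw]
  ]
]
FD 14: (392.743,-226.75) -> (404.867,-233.75) [heading=330, draw]
RT 26: heading 330 -> 304
Final: pos=(404.867,-233.75), heading=304, 41 segment(s) drawn

Segment lengths:
  seg 1: (0,0) -> (9.007,-5.2), length = 10.4
  seg 2: (9.007,-5.2) -> (16.368,-9.45), length = 8.5
  seg 3: (16.368,-9.45) -> (27.799,-16.05), length = 13.2
  seg 4: (27.799,-16.05) -> (38.452,-22.2), length = 12.3
  seg 5: (38.452,-22.2) -> (46.506,-26.85), length = 9.3
  seg 6: (46.506,-26.85) -> (57.937,-33.45), length = 13.2
  seg 7: (57.937,-33.45) -> (68.589,-39.6), length = 12.3
  seg 8: (68.589,-39.6) -> (76.643,-44.25), length = 9.3
  seg 9: (76.643,-44.25) -> (88.075,-50.85), length = 13.2
  seg 10: (88.075,-50.85) -> (98.727,-57), length = 12.3
  seg 11: (98.727,-57) -> (106.781,-61.65), length = 9.3
  seg 12: (106.781,-61.65) -> (118.212,-68.25), length = 13.2
  seg 13: (118.212,-68.25) -> (128.865,-74.4), length = 12.3
  seg 14: (128.865,-74.4) -> (136.919,-79.05), length = 9.3
  seg 15: (136.919,-79.05) -> (144.28,-83.3), length = 8.5
  seg 16: (144.28,-83.3) -> (155.711,-89.9), length = 13.2
  seg 17: (155.711,-89.9) -> (166.363,-96.05), length = 12.3
  seg 18: (166.363,-96.05) -> (174.418,-100.7), length = 9.3
  seg 19: (174.418,-100.7) -> (185.849,-107.3), length = 13.2
  seg 20: (185.849,-107.3) -> (196.501,-113.45), length = 12.3
  seg 21: (196.501,-113.45) -> (204.555,-118.1), length = 9.3
  seg 22: (204.555,-118.1) -> (215.987,-124.7), length = 13.2
  seg 23: (215.987,-124.7) -> (226.639,-130.85), length = 12.3
  seg 24: (226.639,-130.85) -> (234.693,-135.5), length = 9.3
  seg 25: (234.693,-135.5) -> (246.124,-142.1), length = 13.2
  seg 26: (246.124,-142.1) -> (256.777,-148.25), length = 12.3
  seg 27: (256.777,-148.25) -> (264.831,-152.9), length = 9.3
  seg 28: (264.831,-152.9) -> (272.192,-157.15), length = 8.5
  seg 29: (272.192,-157.15) -> (283.623,-163.75), length = 13.2
  seg 30: (283.623,-163.75) -> (294.275,-169.9), length = 12.3
  seg 31: (294.275,-169.9) -> (302.329,-174.55), length = 9.3
  seg 32: (302.329,-174.55) -> (313.761,-181.15), length = 13.2
  seg 33: (313.761,-181.15) -> (324.413,-187.3), length = 12.3
  seg 34: (324.413,-187.3) -> (332.467,-191.95), length = 9.3
  seg 35: (332.467,-191.95) -> (343.899,-198.55), length = 13.2
  seg 36: (343.899,-198.55) -> (354.551,-204.7), length = 12.3
  seg 37: (354.551,-204.7) -> (362.605,-209.35), length = 9.3
  seg 38: (362.605,-209.35) -> (374.036,-215.95), length = 13.2
  seg 39: (374.036,-215.95) -> (384.688,-222.1), length = 12.3
  seg 40: (384.688,-222.1) -> (392.743,-226.75), length = 9.3
  seg 41: (392.743,-226.75) -> (404.867,-233.75), length = 14
Total = 467.5

Answer: 467.5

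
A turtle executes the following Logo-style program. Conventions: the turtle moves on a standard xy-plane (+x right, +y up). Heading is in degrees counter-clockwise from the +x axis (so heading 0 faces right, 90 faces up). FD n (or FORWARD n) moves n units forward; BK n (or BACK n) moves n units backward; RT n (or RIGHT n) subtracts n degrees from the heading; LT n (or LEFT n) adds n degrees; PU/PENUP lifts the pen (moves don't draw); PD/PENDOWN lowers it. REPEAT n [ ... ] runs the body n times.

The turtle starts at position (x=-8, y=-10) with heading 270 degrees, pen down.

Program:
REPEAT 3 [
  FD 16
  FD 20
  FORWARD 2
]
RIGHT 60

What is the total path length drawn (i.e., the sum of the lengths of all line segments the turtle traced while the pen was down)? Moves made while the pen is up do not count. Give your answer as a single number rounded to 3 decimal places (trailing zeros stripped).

Executing turtle program step by step:
Start: pos=(-8,-10), heading=270, pen down
REPEAT 3 [
  -- iteration 1/3 --
  FD 16: (-8,-10) -> (-8,-26) [heading=270, draw]
  FD 20: (-8,-26) -> (-8,-46) [heading=270, draw]
  FD 2: (-8,-46) -> (-8,-48) [heading=270, draw]
  -- iteration 2/3 --
  FD 16: (-8,-48) -> (-8,-64) [heading=270, draw]
  FD 20: (-8,-64) -> (-8,-84) [heading=270, draw]
  FD 2: (-8,-84) -> (-8,-86) [heading=270, draw]
  -- iteration 3/3 --
  FD 16: (-8,-86) -> (-8,-102) [heading=270, draw]
  FD 20: (-8,-102) -> (-8,-122) [heading=270, draw]
  FD 2: (-8,-122) -> (-8,-124) [heading=270, draw]
]
RT 60: heading 270 -> 210
Final: pos=(-8,-124), heading=210, 9 segment(s) drawn

Segment lengths:
  seg 1: (-8,-10) -> (-8,-26), length = 16
  seg 2: (-8,-26) -> (-8,-46), length = 20
  seg 3: (-8,-46) -> (-8,-48), length = 2
  seg 4: (-8,-48) -> (-8,-64), length = 16
  seg 5: (-8,-64) -> (-8,-84), length = 20
  seg 6: (-8,-84) -> (-8,-86), length = 2
  seg 7: (-8,-86) -> (-8,-102), length = 16
  seg 8: (-8,-102) -> (-8,-122), length = 20
  seg 9: (-8,-122) -> (-8,-124), length = 2
Total = 114

Answer: 114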